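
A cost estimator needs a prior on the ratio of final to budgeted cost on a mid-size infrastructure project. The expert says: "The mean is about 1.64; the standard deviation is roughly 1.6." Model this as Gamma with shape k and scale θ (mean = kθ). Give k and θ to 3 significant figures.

k ≈ 1.05, θ ≈ 1.56

For Gamma(k, scale θ): mean = kθ, variance = kθ², so CV = 1/√k.
CV = SD/mean = 1.6/1.64 = 0.9756, hence k = 1/CV² = 1.05.
Then θ = mean/k = 1.64/1.05 = 1.56.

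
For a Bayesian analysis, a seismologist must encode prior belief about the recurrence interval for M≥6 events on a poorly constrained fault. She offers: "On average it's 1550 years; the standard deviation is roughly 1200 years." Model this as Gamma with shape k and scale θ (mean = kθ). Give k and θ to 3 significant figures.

k ≈ 1.67, θ ≈ 929

For Gamma(k, scale θ): mean = kθ, variance = kθ², so CV = 1/√k.
CV = SD/mean = 1200/1550 = 0.7742, hence k = 1/CV² = 1.67.
Then θ = mean/k = 1550/1.67 = 929.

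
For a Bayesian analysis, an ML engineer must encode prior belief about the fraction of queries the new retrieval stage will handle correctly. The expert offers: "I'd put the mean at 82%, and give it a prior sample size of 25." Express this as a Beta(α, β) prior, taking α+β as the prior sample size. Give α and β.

Under the effective-sample-size interpretation, Beta(α, β) has prior mean α/(α+β) and prior sample size α+β.
So α+β = 25 and α/(α+β) = 0.82, giving α = 0.82·25 = 20.5 and β = 25 − 20.5 = 4.5.

α = 20.5, β = 4.5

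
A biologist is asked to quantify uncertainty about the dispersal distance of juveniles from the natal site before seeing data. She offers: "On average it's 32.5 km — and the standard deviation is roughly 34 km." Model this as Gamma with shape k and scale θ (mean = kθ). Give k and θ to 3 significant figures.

k ≈ 0.914, θ ≈ 35.6

For Gamma(k, scale θ): mean = kθ, variance = kθ², so CV = 1/√k.
CV = SD/mean = 34/32.5 = 1.046, hence k = 1/CV² = 0.914.
Then θ = mean/k = 32.5/0.914 = 35.6.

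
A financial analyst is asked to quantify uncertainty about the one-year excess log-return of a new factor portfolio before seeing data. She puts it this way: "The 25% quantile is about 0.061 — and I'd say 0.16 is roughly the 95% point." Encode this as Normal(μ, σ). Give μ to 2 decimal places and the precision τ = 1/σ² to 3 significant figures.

The p-quantile of Normal(μ,σ) is μ + z_p·σ, with z_{0.25} = -0.6745 and z_{0.95} = 1.645.
Eliminate σ: μ = (z₂·x₁ − z₁·x₂)/(z₂ − z₁) = (1.645·0.061 − (-0.6745)·0.16)/2.319 = 0.09.
Then σ = (x₂ − x₁)/(z₂ − z₁) = (0.16 − 0.061)/2.319 = 0.04.
Precision τ = 1/σ² = 1/0.04268² = 549.

μ = 0.09, τ = 549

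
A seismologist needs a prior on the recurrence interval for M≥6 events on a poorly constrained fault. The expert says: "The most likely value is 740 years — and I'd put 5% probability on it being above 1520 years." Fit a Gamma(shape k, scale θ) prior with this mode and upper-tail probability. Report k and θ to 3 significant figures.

Gamma(k,θ) with k>1 has mode (k−1)θ, so θ = 740/(k−1).
Need P(X < 1520) = 0.95 with θ tied to k this way. Start at k = 2, θ = 740: P(X<1520) ≈ 0.608.
Too low — raise k to concentrate. Iterating converges to k ≈ 6.34.
Then θ = 740/(6.34−1) ≈ 139.

k ≈ 6.34, θ ≈ 139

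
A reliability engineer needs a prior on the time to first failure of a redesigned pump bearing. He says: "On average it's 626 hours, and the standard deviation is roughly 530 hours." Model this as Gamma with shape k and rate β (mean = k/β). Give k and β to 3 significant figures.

For Gamma(k, rate β): mean = k/β, variance = k/β², so CV = 1/√k.
CV = SD/mean = 530/626 = 0.8466, hence k = 1/CV² = 1.4.
Then β = k/mean = 1.4/626 = 0.00223.

k ≈ 1.4, β ≈ 0.00223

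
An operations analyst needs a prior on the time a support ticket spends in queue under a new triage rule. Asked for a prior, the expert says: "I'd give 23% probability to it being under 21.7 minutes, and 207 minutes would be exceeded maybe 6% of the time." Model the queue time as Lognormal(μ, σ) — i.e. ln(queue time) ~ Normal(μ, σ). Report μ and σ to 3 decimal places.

μ ≈ 3.804, σ ≈ 0.983

If T ~ Lognormal(μ,σ) then ln T ~ Normal(μ,σ), so the p-quantile of ln T is μ + z_p·σ.
ln(21.7) = 3.077 and ln(207) = 5.333; z_{0.23} = -0.7388, z_{0.94} = 1.555.
σ = (5.333 − 3.077)/(1.555 − (-0.7388)) = 0.983.
μ = 3.077 − (-0.7388)·0.983 = 3.804.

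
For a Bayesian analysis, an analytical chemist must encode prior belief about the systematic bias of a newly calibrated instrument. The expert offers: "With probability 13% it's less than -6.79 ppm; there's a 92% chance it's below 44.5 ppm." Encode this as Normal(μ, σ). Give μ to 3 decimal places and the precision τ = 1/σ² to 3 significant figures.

For Normal(μ,σ), the p-quantile is μ + z_p·σ. Here z_{0.13} = -1.126, z_{0.92} = 1.405.
So -6.79 = μ − 1.126σ and 44.5 = μ + 1.405σ.
Subtracting: σ = (44.5 − -6.79)/(1.405 − (-1.126)) = 20.261.
Then μ = -6.79 − (-1.126)·20.261 = 16.032.
Precision τ = 1/σ² = 1/20.26² = 0.00244.

μ = 16.032, τ = 0.00244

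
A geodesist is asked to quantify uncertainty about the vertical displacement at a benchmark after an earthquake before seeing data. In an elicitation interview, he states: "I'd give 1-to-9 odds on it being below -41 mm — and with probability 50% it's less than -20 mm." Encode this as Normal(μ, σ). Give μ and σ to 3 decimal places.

μ = -20.000, σ = 16.386

For Normal(μ,σ), the p-quantile is μ + z_p·σ. Here z_{0.1} = -1.282, z_{0.5} = 0.
So -41 = μ − 1.282σ and -20 = μ + 0σ.
Subtracting: σ = (-20 − -41)/(0 − (-1.282)) = 16.386.
Then μ = -41 − (-1.282)·16.386 = -20.000.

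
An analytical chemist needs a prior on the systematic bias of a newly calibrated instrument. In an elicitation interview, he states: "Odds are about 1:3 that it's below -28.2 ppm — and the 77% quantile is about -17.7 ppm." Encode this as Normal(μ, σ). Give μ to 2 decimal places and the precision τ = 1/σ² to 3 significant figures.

For Normal(μ,σ), the p-quantile is μ + z_p·σ. Here z_{0.25} = -0.6745, z_{0.77} = 0.7388.
So -28.2 = μ − 0.6745σ and -17.7 = μ + 0.7388σ.
Subtracting: σ = (-17.7 − -28.2)/(0.7388 − (-0.6745)) = 7.43.
Then μ = -28.2 − (-0.6745)·7.43 = -23.19.
Precision τ = 1/σ² = 1/7.429² = 0.0181.

μ = -23.19, τ = 0.0181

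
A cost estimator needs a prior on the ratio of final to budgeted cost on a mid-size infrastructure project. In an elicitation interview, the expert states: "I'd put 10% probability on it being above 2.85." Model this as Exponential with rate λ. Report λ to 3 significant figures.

λ ≈ 0.808

P(T > 2.85) = e^(−λ·2.85) = 0.1, so λ = −ln(0.1)/2.85 = 0.808.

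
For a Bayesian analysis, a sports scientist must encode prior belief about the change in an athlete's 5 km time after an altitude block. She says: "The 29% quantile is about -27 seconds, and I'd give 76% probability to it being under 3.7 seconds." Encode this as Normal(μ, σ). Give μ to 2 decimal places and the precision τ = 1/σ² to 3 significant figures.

For Normal(μ,σ), the p-quantile is μ + z_p·σ. Here z_{0.29} = -0.5534, z_{0.76} = 0.7063.
So -27 = μ − 0.5534σ and 3.7 = μ + 0.7063σ.
Subtracting: σ = (3.7 − -27)/(0.7063 − (-0.5534)) = 24.37.
Then μ = -27 − (-0.5534)·24.37 = -13.51.
Precision τ = 1/σ² = 1/24.37² = 0.00168.

μ = -13.51, τ = 0.00168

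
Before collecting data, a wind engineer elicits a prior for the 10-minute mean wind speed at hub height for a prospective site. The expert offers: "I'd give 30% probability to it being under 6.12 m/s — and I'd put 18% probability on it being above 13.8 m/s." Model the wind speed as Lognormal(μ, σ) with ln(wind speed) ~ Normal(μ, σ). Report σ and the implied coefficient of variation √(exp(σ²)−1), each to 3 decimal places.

σ ≈ 0.565, CV ≈ 0.613

If T ~ Lognormal(μ,σ) then ln T ~ Normal(μ,σ), so the p-quantile of ln T is μ + z_p·σ.
ln(6.12) = 1.812 and ln(13.8) = 2.625; z_{0.3} = -0.5244, z_{0.82} = 0.9154.
σ = (2.625 − 1.812)/(0.9154 − (-0.5244)) = 0.565.
μ = 1.812 − (-0.5244)·0.565 = 2.108.
CV = √(exp(σ²)−1) = √(exp(0.3189)−1) = 0.613.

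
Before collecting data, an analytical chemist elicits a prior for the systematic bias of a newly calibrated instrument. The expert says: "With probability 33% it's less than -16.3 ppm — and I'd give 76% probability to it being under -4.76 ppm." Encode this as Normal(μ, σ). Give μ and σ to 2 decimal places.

μ = -11.87, σ = 10.07

The p-quantile of Normal(μ,σ) is μ + z_p·σ, with z_{0.33} = -0.4399 and z_{0.76} = 0.7063.
Eliminate σ: μ = (z₂·x₁ − z₁·x₂)/(z₂ − z₁) = (0.7063·-16.3 − (-0.4399)·-4.76)/1.146 = -11.87.
Then σ = (x₂ − x₁)/(z₂ − z₁) = (-4.76 − -16.3)/1.146 = 10.07.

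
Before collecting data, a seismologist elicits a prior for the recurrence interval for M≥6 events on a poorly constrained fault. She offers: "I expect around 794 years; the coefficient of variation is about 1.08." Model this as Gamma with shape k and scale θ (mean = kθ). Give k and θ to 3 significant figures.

k ≈ 0.857, θ ≈ 926

For Gamma(k, scale θ): mean = kθ, variance = kθ², so CV = 1/√k.
CV = 1.08, hence k = 1/CV² = 0.857.
Then θ = mean/k = 794/0.857 = 926.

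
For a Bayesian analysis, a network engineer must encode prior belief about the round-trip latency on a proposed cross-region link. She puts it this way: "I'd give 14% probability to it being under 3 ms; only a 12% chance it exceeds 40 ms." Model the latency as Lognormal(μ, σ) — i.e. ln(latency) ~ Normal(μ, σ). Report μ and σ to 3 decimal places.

If T ~ Lognormal(μ,σ) then ln T ~ Normal(μ,σ), so the p-quantile of ln T is μ + z_p·σ.
ln(3) = 1.099 and ln(40) = 3.689; z_{0.14} = -1.08, z_{0.88} = 1.175.
σ = (3.689 − 1.099)/(1.175 − (-1.08)) = 1.149.
μ = 1.099 − (-1.08)·1.149 = 2.339.

μ ≈ 2.339, σ ≈ 1.149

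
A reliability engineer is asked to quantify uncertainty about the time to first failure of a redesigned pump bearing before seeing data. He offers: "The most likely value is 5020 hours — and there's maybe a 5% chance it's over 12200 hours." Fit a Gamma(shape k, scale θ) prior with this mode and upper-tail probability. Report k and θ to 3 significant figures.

k ≈ 4.45, θ ≈ 1450

Gamma(k,θ) with k>1 has mode (k−1)θ, so θ = 5020/(k−1).
Need P(X < 12200) = 0.95 with θ tied to k this way. Start at k = 2, θ = 5020: P(X<12200) ≈ 0.698.
Too low — raise k to concentrate. Iterating converges to k ≈ 4.45.
Then θ = 5020/(4.45−1) ≈ 1450.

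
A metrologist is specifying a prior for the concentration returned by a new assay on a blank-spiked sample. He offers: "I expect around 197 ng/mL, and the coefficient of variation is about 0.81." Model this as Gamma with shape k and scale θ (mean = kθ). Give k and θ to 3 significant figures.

For Gamma(k, scale θ): mean = kθ, variance = kθ², so CV = 1/√k.
CV = 0.81, hence k = 1/CV² = 1.52.
Then θ = mean/k = 197/1.52 = 129.

k ≈ 1.52, θ ≈ 129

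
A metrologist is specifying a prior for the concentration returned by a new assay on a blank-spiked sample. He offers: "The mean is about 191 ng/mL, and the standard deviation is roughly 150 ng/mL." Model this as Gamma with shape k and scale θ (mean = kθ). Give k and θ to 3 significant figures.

For Gamma(k, scale θ): mean = kθ, variance = kθ², so CV = 1/√k.
CV = SD/mean = 150/191 = 0.7853, hence k = 1/CV² = 1.62.
Then θ = mean/k = 191/1.62 = 118.

k ≈ 1.62, θ ≈ 118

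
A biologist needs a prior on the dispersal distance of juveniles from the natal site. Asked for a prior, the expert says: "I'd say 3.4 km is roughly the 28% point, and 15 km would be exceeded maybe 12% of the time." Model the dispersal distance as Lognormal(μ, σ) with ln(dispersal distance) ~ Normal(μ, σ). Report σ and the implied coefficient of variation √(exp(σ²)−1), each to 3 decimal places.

If T ~ Lognormal(μ,σ) then ln T ~ Normal(μ,σ), so the p-quantile of ln T is μ + z_p·σ.
ln(3.4) = 1.224 and ln(15) = 2.708; z_{0.28} = -0.5828, z_{0.88} = 1.175.
σ = (2.708 − 1.224)/(1.175 − (-0.5828)) = 0.844.
μ = 1.224 − (-0.5828)·0.844 = 1.716.
CV = √(exp(σ²)−1) = √(exp(0.7130)−1) = 1.020.

σ ≈ 0.844, CV ≈ 1.020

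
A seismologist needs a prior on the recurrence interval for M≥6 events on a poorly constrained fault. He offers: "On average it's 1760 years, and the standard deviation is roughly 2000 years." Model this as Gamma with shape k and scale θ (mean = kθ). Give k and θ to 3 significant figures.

k ≈ 0.774, θ ≈ 2270

For Gamma(k, scale θ): mean = kθ, variance = kθ², so CV = 1/√k.
CV = SD/mean = 2000/1760 = 1.136, hence k = 1/CV² = 0.774.
Then θ = mean/k = 1760/0.774 = 2270.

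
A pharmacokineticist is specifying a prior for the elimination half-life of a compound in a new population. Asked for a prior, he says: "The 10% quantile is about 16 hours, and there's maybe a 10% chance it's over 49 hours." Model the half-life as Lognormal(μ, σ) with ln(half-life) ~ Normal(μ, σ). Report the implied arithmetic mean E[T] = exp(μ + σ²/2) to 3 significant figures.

If T ~ Lognormal(μ,σ) then ln T ~ Normal(μ,σ), so the p-quantile of ln T is μ + z_p·σ.
ln(16) = 2.773 and ln(49) = 3.892; z_{0.1} = -1.282, z_{0.9} = 1.282.
σ = (3.892 − 2.773)/(1.282 − (-1.282)) = 0.437.
μ = 2.773 − (-1.282)·0.437 = 3.332.
E[T] = exp(μ + σ²/2) = exp(3.332 + 0.0953) = 30.8 hours.

E[T] ≈ 30.8 hours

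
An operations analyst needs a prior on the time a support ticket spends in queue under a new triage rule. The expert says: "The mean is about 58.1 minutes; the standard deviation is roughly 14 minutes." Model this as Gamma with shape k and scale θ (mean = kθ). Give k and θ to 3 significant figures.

k ≈ 17.2, θ ≈ 3.37

For Gamma(k, scale θ): mean = kθ, variance = kθ², so CV = 1/√k.
CV = SD/mean = 14/58.1 = 0.241, hence k = 1/CV² = 17.2.
Then θ = mean/k = 58.1/17.2 = 3.37.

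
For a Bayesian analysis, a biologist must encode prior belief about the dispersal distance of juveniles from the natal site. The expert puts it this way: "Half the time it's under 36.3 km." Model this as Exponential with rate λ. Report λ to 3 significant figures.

λ ≈ 0.0191

Exponential median = ln 2 / λ, so λ = ln 2 / 36.3 = 0.0191.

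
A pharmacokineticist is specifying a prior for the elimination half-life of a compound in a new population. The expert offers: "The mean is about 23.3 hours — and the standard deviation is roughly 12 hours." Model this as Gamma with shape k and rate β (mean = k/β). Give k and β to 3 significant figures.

k ≈ 3.77, β ≈ 0.162

For Gamma(k, rate β): mean = k/β, variance = k/β², so CV = 1/√k.
CV = SD/mean = 12/23.3 = 0.515, hence k = 1/CV² = 3.77.
Then β = k/mean = 3.77/23.3 = 0.162.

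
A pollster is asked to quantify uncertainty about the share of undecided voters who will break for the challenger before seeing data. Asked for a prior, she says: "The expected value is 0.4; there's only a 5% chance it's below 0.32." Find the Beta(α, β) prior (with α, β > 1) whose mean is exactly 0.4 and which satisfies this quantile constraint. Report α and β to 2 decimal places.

With mean 0.4 fixed, write α = 0.4s, β = 0.6s where s = α+β.
Need P(θ < 0.32) = 0.05 under Beta(0.4s, 0.6s). Normal approximation: (q−m)/√(m(1−m)/s) ≈ z_{0.05} = -1.64, so s ≈ 0.4·0.6·(-1.64)²/(0.32−0.4)² = 101.5.
At s = 101.5: P(θ<0.32) ≈ 0.047. Adjusting to match 0.05 gives s ≈ 97.65.
So α = 0.4·97.65 ≈ 39.06, β = 0.6·97.65 ≈ 58.59.

α ≈ 39.06, β ≈ 58.59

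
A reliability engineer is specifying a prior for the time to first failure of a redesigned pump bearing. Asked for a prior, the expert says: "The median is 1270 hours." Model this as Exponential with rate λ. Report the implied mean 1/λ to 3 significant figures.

mean ≈ 1830 hours

Exponential median = ln 2 / λ, so λ = ln 2 / 1270.0 = 0.000546.
Mean = 1/λ = 1830 hours.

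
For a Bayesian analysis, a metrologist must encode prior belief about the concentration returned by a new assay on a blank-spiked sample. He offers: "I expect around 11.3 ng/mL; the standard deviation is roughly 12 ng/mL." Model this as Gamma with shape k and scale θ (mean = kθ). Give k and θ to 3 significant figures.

k ≈ 0.887, θ ≈ 12.7

For Gamma(k, scale θ): mean = kθ, variance = kθ², so CV = 1/√k.
CV = SD/mean = 12/11.3 = 1.062, hence k = 1/CV² = 0.887.
Then θ = mean/k = 11.3/0.887 = 12.7.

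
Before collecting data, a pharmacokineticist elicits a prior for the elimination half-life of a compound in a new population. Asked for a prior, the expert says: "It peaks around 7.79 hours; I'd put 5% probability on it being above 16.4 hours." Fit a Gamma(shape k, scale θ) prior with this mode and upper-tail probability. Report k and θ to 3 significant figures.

k ≈ 5.98, θ ≈ 1.56

Gamma(k,θ) with k>1 has mode (k−1)θ, so θ = 7.79/(k−1).
Need P(X < 16.4) = 0.95 with θ tied to k this way. Start at k = 2, θ = 7.79: P(X<16.4) ≈ 0.622.
Too low — raise k to concentrate. Iterating converges to k ≈ 5.98.
Then θ = 7.79/(5.98−1) ≈ 1.56.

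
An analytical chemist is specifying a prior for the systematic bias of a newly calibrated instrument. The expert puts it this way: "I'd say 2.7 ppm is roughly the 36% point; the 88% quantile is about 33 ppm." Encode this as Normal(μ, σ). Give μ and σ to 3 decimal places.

For Normal(μ,σ), the p-quantile is μ + z_p·σ. Here z_{0.36} = -0.3585, z_{0.88} = 1.175.
So 2.7 = μ − 0.3585σ and 33 = μ + 1.175σ.
Subtracting: σ = (33 − 2.7)/(1.175 − (-0.3585)) = 19.759.
Then μ = 2.7 − (-0.3585)·19.759 = 9.783.

μ = 9.783, σ = 19.759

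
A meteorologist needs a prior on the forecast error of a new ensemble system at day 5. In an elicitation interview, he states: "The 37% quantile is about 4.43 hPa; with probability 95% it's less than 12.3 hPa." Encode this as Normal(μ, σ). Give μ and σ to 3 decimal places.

μ = 5.751, σ = 3.981

For Normal(μ,σ), the p-quantile is μ + z_p·σ. Here z_{0.37} = -0.3319, z_{0.95} = 1.645.
So 4.43 = μ − 0.3319σ and 12.3 = μ + 1.645σ.
Subtracting: σ = (12.3 − 4.43)/(1.645 − (-0.3319)) = 3.981.
Then μ = 4.43 − (-0.3319)·3.981 = 5.751.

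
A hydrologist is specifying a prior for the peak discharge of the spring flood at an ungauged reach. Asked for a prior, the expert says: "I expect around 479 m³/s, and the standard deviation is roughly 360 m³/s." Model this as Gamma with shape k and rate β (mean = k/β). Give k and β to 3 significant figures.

For Gamma(k, rate β): mean = k/β, variance = k/β², so CV = 1/√k.
CV = SD/mean = 360/479 = 0.7516, hence k = 1/CV² = 1.77.
Then β = k/mean = 1.77/479 = 0.0037.

k ≈ 1.77, β ≈ 0.0037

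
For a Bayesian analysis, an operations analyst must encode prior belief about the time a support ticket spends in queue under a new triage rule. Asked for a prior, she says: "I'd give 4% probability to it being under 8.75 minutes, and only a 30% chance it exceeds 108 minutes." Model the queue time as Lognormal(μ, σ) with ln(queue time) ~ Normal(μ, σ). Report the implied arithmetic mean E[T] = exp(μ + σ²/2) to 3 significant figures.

E[T] ≈ 111 minutes

If T ~ Lognormal(μ,σ) then ln T ~ Normal(μ,σ), so the p-quantile of ln T is μ + z_p·σ.
ln(8.75) = 2.169 and ln(108) = 4.682; z_{0.04} = -1.751, z_{0.7} = 0.5244.
σ = (4.682 − 2.169)/(0.5244 − (-1.751)) = 1.105.
μ = 2.169 − (-1.751)·1.105 = 4.103.
E[T] = exp(μ + σ²/2) = exp(4.103 + 0.6101) = 111 minutes.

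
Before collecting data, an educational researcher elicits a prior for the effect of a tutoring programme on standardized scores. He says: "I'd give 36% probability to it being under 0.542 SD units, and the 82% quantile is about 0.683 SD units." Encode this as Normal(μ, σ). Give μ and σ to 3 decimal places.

For Normal(μ,σ), the p-quantile is μ + z_p·σ. Here z_{0.36} = -0.3585, z_{0.82} = 0.9154.
So 0.542 = μ − 0.3585σ and 0.683 = μ + 0.9154σ.
Subtracting: σ = (0.683 − 0.542)/(0.9154 − (-0.3585)) = 0.111.
Then μ = 0.542 − (-0.3585)·0.111 = 0.582.

μ = 0.582, σ = 0.111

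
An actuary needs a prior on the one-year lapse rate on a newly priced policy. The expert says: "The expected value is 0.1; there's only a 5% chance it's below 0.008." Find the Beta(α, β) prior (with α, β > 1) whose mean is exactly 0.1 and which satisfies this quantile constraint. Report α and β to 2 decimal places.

α ≈ 1.16, β ≈ 10.48

With mean 0.1 fixed, write α = 0.1s, β = 0.9s where s = α+β.
Need P(θ < 0.008) = 0.05 under Beta(0.1s, 0.9s). Normal approximation: (q−m)/√(m(1−m)/s) ≈ z_{0.05} = -1.64, so s ≈ 0.1·0.9·(-1.64)²/(0.008−0.1)² = 28.8.
At s = 28.8: P(θ<0.008) ≈ 0.002. Adjusting to match 0.05 gives s ≈ 11.64.
So α = 0.1·11.64 ≈ 1.16, β = 0.9·11.64 ≈ 10.48.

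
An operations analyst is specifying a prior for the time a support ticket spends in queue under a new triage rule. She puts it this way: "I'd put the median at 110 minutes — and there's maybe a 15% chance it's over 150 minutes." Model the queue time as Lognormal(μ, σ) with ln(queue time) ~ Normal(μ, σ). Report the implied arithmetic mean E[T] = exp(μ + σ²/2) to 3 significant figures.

E[T] ≈ 115 minutes

If T ~ Lognormal(μ,σ) then ln T ~ Normal(μ,σ), so the p-quantile of ln T is μ + z_p·σ.
ln(110) = 4.7 and ln(150) = 5.011; z_{0.5} = 0, z_{0.85} = 1.036.
σ = (5.011 − 4.7)/(1.036 − (0)) = 0.299.
μ = 4.7 − (0)·0.299 = 4.700.
E[T] = exp(μ + σ²/2) = exp(4.700 + 0.0448) = 115 minutes.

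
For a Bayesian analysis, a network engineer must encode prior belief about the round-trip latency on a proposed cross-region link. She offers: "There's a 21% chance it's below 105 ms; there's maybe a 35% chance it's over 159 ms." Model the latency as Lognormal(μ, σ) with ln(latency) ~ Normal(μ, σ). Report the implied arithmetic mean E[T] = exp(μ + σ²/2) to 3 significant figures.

If T ~ Lognormal(μ,σ) then ln T ~ Normal(μ,σ), so the p-quantile of ln T is μ + z_p·σ.
ln(105) = 4.654 and ln(159) = 5.069; z_{0.21} = -0.8064, z_{0.65} = 0.3853.
σ = (5.069 − 4.654)/(0.3853 − (-0.8064)) = 0.348.
μ = 4.654 − (-0.8064)·0.348 = 4.935.
E[T] = exp(μ + σ²/2) = exp(4.935 + 0.0606) = 148 ms.

E[T] ≈ 148 ms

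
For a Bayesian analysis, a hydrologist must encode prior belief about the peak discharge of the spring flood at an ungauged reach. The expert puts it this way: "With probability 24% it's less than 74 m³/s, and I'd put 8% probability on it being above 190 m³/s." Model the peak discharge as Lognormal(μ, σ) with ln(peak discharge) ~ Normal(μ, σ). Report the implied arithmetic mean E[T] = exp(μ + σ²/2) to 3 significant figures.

If T ~ Lognormal(μ,σ) then ln T ~ Normal(μ,σ), so the p-quantile of ln T is μ + z_p·σ.
ln(74) = 4.304 and ln(190) = 5.247; z_{0.24} = -0.7063, z_{0.92} = 1.405.
σ = (5.247 − 4.304)/(1.405 − (-0.7063)) = 0.447.
μ = 4.304 − (-0.7063)·0.447 = 4.620.
E[T] = exp(μ + σ²/2) = exp(4.620 + 0.0997) = 112 m³/s.

E[T] ≈ 112 m³/s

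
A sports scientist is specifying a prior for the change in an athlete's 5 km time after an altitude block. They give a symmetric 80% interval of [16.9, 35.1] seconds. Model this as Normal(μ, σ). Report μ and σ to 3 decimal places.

μ = 26.000, σ = 7.101

A symmetric 80% interval runs μ ± z·σ with z = 1.282.
Half-width = 9.1, so σ = 9.1/1.282 = 7.101.
μ is the interval midpoint, 26.000.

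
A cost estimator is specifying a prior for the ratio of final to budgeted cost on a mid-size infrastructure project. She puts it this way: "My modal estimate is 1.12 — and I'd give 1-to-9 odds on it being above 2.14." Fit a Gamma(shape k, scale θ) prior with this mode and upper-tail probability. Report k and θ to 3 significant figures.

Gamma(k,θ) with k>1 has mode (k−1)θ, so θ = 1.12/(k−1).
Need P(X < 2.14) = 0.9 with θ tied to k this way. Start at k = 2, θ = 1.12: P(X<2.14) ≈ 0.569.
Too low — raise k to concentrate. Iterating converges to k ≈ 5.56.
Then θ = 1.12/(5.56−1) ≈ 0.245.

k ≈ 5.56, θ ≈ 0.245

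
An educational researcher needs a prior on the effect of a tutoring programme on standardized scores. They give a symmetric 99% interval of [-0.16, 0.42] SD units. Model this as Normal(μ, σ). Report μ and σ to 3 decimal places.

μ = 0.130, σ = 0.113

A symmetric 99% interval runs μ ± z·σ with z = 2.576.
Half-width = 0.29, so σ = 0.29/2.576 = 0.113.
μ is the interval midpoint, 0.130.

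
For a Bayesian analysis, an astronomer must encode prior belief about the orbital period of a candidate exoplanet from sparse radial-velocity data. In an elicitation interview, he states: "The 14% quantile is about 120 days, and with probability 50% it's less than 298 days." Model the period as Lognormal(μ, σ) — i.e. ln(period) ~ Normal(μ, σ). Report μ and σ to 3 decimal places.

If T ~ Lognormal(μ,σ) then ln T ~ Normal(μ,σ), so the p-quantile of ln T is μ + z_p·σ.
ln(120) = 4.787 and ln(298) = 5.697; z_{0.14} = -1.08, z_{0.5} = 0.
σ = (5.697 − 4.787)/(0 − (-1.08)) = 0.842.
μ = 4.787 − (-1.08)·0.842 = 5.697.

μ ≈ 5.697, σ ≈ 0.842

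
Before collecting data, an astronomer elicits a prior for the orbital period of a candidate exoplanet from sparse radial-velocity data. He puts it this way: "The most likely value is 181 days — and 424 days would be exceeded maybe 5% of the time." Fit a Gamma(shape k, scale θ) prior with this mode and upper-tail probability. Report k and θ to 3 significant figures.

Gamma(k,θ) with k>1 has mode (k−1)θ, so θ = 181/(k−1).
Need P(X < 424) = 0.95 with θ tied to k this way. Start at k = 2, θ = 181: P(X<424) ≈ 0.679.
Too low — raise k to concentrate. Iterating converges to k ≈ 4.77.
Then θ = 181/(4.77−1) ≈ 48.

k ≈ 4.77, θ ≈ 48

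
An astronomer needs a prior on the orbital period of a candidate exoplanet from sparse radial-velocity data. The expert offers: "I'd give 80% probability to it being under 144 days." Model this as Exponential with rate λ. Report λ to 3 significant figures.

P(T < 144.0) = 1 − e^(−λ·144.0) = 0.8, so λ = −ln(1−0.8)/144.0 = −ln(0.2)/144.0 = 0.0112.

λ ≈ 0.0112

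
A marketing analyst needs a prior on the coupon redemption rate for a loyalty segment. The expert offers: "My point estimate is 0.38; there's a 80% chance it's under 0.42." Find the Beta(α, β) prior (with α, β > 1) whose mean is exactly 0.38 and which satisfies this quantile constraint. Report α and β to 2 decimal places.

α ≈ 39.22, β ≈ 63.99

With mean 0.38 fixed, write α = 0.38s, β = 0.62s where s = α+β.
Need P(θ < 0.42) = 0.8 under Beta(0.38s, 0.62s). Normal approximation: (q−m)/√(m(1−m)/s) ≈ z_{0.8} = 0.842, so s ≈ 0.38·0.62·(0.842)²/(0.42−0.38)² = 104.3.
At s = 104.3: P(θ<0.42) ≈ 0.801. Adjusting to match 0.8 gives s ≈ 103.20.
So α = 0.38·103.20 ≈ 39.22, β = 0.62·103.20 ≈ 63.99.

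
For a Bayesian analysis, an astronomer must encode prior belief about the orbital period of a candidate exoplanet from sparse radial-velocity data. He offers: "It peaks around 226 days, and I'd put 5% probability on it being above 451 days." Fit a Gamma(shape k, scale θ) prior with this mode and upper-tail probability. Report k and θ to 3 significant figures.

Gamma(k,θ) with k>1 has mode (k−1)θ, so θ = 226/(k−1).
Need P(X < 451) = 0.95 with θ tied to k this way. Start at k = 2, θ = 226: P(X<451) ≈ 0.593.
Too low — raise k to concentrate. Iterating converges to k ≈ 6.81.
Then θ = 226/(6.81−1) ≈ 38.9.

k ≈ 6.81, θ ≈ 38.9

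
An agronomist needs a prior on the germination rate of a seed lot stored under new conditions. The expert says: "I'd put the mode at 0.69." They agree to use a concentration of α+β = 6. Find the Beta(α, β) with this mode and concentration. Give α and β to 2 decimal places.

For α,β > 1 the Beta mode is (α−1)/(α+β−2). With α+β = 6, the mode is (α−1)/4.
Set (α−1)/4 = 0.69 → α = 1 + 0.69·4 = 3.76.
β = 6 − α = 2.24.

α = 3.76, β = 2.24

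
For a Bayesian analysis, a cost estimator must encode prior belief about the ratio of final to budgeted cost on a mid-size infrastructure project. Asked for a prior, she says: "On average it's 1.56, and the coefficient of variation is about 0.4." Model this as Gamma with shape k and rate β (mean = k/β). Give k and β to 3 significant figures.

k ≈ 6.25, β ≈ 4.01

For Gamma(k, rate β): mean = k/β, variance = k/β², so CV = 1/√k.
CV = 0.4, hence k = 1/CV² = 6.25.
Then β = k/mean = 6.25/1.56 = 4.01.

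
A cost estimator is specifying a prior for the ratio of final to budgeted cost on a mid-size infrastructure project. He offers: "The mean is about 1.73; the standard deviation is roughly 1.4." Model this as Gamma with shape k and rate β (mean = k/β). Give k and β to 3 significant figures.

For Gamma(k, rate β): mean = k/β, variance = k/β², so CV = 1/√k.
CV = SD/mean = 1.4/1.73 = 0.8092, hence k = 1/CV² = 1.53.
Then β = k/mean = 1.53/1.73 = 0.883.

k ≈ 1.53, β ≈ 0.883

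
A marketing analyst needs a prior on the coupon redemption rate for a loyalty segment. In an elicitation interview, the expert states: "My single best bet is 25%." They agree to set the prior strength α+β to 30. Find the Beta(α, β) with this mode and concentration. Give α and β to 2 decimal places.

For α,β > 1 the Beta mode is (α−1)/(α+β−2). With α+β = 30, the mode is (α−1)/28.
Set (α−1)/28 = 0.25 → α = 1 + 0.25·28 = 8.00.
β = 30 − α = 22.00.

α = 8.00, β = 22.00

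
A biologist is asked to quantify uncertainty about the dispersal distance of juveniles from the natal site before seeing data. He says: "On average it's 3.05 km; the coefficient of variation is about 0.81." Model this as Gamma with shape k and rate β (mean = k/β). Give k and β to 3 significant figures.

k ≈ 1.52, β ≈ 0.5

For Gamma(k, rate β): mean = k/β, variance = k/β², so CV = 1/√k.
CV = 0.81, hence k = 1/CV² = 1.52.
Then β = k/mean = 1.52/3.05 = 0.5.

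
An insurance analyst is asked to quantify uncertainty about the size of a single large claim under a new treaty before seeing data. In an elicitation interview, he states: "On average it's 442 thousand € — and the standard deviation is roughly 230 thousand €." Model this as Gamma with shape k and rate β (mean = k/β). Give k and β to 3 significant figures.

k ≈ 3.69, β ≈ 0.00836

For Gamma(k, rate β): mean = k/β, variance = k/β², so CV = 1/√k.
CV = SD/mean = 230/442 = 0.5204, hence k = 1/CV² = 3.69.
Then β = k/mean = 3.69/442 = 0.00836.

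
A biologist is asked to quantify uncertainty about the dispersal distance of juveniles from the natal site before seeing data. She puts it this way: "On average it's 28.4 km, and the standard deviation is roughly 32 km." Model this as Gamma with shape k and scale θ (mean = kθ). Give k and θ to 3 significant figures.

k ≈ 0.788, θ ≈ 36.1

For Gamma(k, scale θ): mean = kθ, variance = kθ², so CV = 1/√k.
CV = SD/mean = 32/28.4 = 1.127, hence k = 1/CV² = 0.788.
Then θ = mean/k = 28.4/0.788 = 36.1.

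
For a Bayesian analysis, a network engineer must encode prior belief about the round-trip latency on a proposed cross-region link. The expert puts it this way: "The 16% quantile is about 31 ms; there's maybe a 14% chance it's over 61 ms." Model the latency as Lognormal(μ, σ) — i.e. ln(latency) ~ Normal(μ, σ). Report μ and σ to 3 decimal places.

μ ≈ 3.758, σ ≈ 0.326

If T ~ Lognormal(μ,σ) then ln T ~ Normal(μ,σ), so the p-quantile of ln T is μ + z_p·σ.
ln(31) = 3.434 and ln(61) = 4.111; z_{0.16} = -0.9945, z_{0.86} = 1.08.
σ = (4.111 − 3.434)/(1.08 − (-0.9945)) = 0.326.
μ = 3.434 − (-0.9945)·0.326 = 3.758.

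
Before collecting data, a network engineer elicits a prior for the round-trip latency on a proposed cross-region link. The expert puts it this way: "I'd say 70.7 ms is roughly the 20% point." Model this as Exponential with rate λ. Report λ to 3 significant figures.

λ ≈ 0.00316

P(T < 70.7) = 1 − e^(−λ·70.7) = 0.2, so λ = −ln(1−0.2)/70.7 = −ln(0.8)/70.7 = 0.00316.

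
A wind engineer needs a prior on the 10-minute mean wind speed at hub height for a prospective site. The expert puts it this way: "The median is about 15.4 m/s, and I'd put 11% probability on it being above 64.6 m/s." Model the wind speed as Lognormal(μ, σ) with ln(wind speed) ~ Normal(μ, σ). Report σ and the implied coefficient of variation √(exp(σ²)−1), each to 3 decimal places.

If T ~ Lognormal(μ,σ) then ln T ~ Normal(μ,σ), so the p-quantile of ln T is μ + z_p·σ.
ln(15.4) = 2.734 and ln(64.6) = 4.168; z_{0.5} = 0, z_{0.89} = 1.227.
σ = (4.168 − 2.734)/(1.227 − (0)) = 1.169.
μ = 2.734 − (0)·1.169 = 2.734.
CV = √(exp(σ²)−1) = √(exp(1.3666)−1) = 1.709.

σ ≈ 1.169, CV ≈ 1.709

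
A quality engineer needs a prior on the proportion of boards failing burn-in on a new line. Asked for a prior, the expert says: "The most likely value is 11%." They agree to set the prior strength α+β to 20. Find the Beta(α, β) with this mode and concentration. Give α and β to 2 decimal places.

For α,β > 1 the Beta mode is (α−1)/(α+β−2). With α+β = 20, the mode is (α−1)/18.
Set (α−1)/18 = 0.11 → α = 1 + 0.11·18 = 2.98.
β = 20 − α = 17.02.

α = 2.98, β = 17.02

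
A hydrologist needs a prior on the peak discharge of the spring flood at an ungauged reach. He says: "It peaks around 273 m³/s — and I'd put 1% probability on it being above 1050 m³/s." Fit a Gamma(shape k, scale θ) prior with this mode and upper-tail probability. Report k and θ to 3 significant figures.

k ≈ 3.33, θ ≈ 117

Gamma(k,θ) with k>1 has mode (k−1)θ, so θ = 273/(k−1).
Need P(X < 1050) = 0.99 with θ tied to k this way. Start at k = 2, θ = 273: P(X<1050) ≈ 0.896.
Too low — raise k to concentrate. Iterating converges to k ≈ 3.33.
Then θ = 273/(3.33−1) ≈ 117.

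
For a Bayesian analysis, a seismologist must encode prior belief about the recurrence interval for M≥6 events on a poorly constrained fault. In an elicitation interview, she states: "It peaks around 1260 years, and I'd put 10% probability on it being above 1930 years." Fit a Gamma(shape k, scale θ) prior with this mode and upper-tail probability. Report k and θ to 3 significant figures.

Gamma(k,θ) with k>1 has mode (k−1)θ, so θ = 1260/(k−1).
Need P(X < 1930) = 0.9 with θ tied to k this way. Start at k = 2, θ = 1260: P(X<1930) ≈ 0.453.
Too low — raise k to concentrate. Iterating converges to k ≈ 11.3.
Then θ = 1260/(11.3−1) ≈ 123.

k ≈ 11.3, θ ≈ 123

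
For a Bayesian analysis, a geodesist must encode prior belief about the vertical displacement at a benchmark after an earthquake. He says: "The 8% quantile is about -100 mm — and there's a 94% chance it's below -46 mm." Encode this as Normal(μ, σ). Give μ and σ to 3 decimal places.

The p-quantile of Normal(μ,σ) is μ + z_p·σ, with z_{0.08} = -1.405 and z_{0.94} = 1.555.
Eliminate σ: μ = (z₂·x₁ − z₁·x₂)/(z₂ − z₁) = (1.555·-100 − (-1.405)·-46)/2.96 = -74.366.
Then σ = (x₂ − x₁)/(z₂ − z₁) = (-46 − -100)/2.96 = 18.244.

μ = -74.366, σ = 18.244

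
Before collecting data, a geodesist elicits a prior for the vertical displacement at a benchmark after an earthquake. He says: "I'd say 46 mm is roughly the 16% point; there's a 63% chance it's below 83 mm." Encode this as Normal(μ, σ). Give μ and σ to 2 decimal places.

μ = 73.74, σ = 27.90

For Normal(μ,σ), the p-quantile is μ + z_p·σ. Here z_{0.16} = -0.9945, z_{0.63} = 0.3319.
So 46 = μ − 0.9945σ and 83 = μ + 0.3319σ.
Subtracting: σ = (83 − 46)/(0.3319 − (-0.9945)) = 27.90.
Then μ = 46 − (-0.9945)·27.90 = 73.74.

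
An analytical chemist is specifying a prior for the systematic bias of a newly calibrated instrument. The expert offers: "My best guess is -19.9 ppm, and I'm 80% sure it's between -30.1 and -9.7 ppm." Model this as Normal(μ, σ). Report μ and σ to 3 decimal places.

A symmetric 80% interval runs μ ± z·σ with z = 1.282.
Half-width = 10.2, so σ = 10.2/1.282 = 7.959.
μ is the stated best guess, -19.900.

μ = -19.900, σ = 7.959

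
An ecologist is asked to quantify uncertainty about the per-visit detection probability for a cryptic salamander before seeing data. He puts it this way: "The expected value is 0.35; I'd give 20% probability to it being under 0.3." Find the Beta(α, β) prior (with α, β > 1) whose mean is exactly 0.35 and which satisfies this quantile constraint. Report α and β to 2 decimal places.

α ≈ 22.96, β ≈ 42.64

With mean 0.35 fixed, write α = 0.35s, β = 0.65s where s = α+β.
Need P(θ < 0.3) = 0.2 under Beta(0.35s, 0.65s). Normal approximation: (q−m)/√(m(1−m)/s) ≈ z_{0.2} = -0.842, so s ≈ 0.35·0.65·(-0.842)²/(0.3−0.35)² = 64.5.
At s = 64.5: P(θ<0.3) ≈ 0.202. Adjusting to match 0.2 gives s ≈ 65.60.
So α = 0.35·65.60 ≈ 22.96, β = 0.65·65.60 ≈ 42.64.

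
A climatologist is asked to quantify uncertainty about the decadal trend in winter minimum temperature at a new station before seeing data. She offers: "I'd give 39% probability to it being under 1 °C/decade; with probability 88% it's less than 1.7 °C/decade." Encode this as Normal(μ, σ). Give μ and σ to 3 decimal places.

The p-quantile of Normal(μ,σ) is μ + z_p·σ, with z_{0.39} = -0.2793 and z_{0.88} = 1.175.
Eliminate σ: μ = (z₂·x₁ − z₁·x₂)/(z₂ − z₁) = (1.175·1 − (-0.2793)·1.7)/1.454 = 1.134.
Then σ = (x₂ − x₁)/(z₂ − z₁) = (1.7 − 1)/1.454 = 0.481.

μ = 1.134, σ = 0.481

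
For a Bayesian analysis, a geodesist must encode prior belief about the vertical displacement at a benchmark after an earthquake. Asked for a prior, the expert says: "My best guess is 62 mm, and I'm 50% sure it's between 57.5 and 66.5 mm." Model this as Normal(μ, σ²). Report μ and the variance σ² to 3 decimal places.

μ = 62.000, σ² = 44.512

A symmetric 50% interval runs μ ± z·σ with z = 0.6745.
Half-width = 4.5, so σ = 4.5/0.6745 = 6.6717 and σ² = 44.512.
μ is the stated best guess, 62.000.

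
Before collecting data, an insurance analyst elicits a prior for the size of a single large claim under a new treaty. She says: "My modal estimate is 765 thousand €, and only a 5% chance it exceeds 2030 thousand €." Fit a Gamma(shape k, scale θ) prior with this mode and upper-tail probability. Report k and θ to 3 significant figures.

Gamma(k,θ) with k>1 has mode (k−1)θ, so θ = 765/(k−1).
Need P(X < 2030) = 0.95 with θ tied to k this way. Start at k = 2, θ = 765: P(X<2030) ≈ 0.743.
Too low — raise k to concentrate. Iterating converges to k ≈ 3.83.
Then θ = 765/(3.83−1) ≈ 270.

k ≈ 3.83, θ ≈ 270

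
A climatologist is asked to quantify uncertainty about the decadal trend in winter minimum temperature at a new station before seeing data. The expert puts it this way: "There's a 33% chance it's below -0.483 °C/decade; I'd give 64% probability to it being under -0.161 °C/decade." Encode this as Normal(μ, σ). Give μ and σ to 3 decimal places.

For Normal(μ,σ), the p-quantile is μ + z_p·σ. Here z_{0.33} = -0.4399, z_{0.64} = 0.3585.
So -0.483 = μ − 0.4399σ and -0.161 = μ + 0.3585σ.
Subtracting: σ = (-0.161 − -0.483)/(0.3585 − (-0.4399)) = 0.403.
Then μ = -0.483 − (-0.4399)·0.403 = -0.306.

μ = -0.306, σ = 0.403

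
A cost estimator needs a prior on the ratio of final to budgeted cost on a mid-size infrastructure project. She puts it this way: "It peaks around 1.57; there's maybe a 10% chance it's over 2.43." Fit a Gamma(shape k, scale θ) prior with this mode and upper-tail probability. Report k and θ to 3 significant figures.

k ≈ 10.8, θ ≈ 0.16

Gamma(k,θ) with k>1 has mode (k−1)θ, so θ = 1.57/(k−1).
Need P(X < 2.43) = 0.9 with θ tied to k this way. Start at k = 2, θ = 1.57: P(X<2.43) ≈ 0.458.
Too low — raise k to concentrate. Iterating converges to k ≈ 10.8.
Then θ = 1.57/(10.8−1) ≈ 0.16.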